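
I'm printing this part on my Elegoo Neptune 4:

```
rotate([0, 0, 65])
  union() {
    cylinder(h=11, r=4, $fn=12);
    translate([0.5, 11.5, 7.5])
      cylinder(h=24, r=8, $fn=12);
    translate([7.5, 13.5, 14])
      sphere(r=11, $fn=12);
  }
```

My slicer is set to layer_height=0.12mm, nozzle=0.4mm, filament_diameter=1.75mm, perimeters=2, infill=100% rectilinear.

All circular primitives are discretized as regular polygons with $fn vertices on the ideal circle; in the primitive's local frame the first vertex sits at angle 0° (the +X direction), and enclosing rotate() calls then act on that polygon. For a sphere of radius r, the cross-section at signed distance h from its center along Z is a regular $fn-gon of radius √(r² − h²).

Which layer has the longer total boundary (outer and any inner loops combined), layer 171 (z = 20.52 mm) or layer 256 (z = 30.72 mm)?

Layer 171 (z = 20.52): the cylinder is absent (z outside [0, 11]); the r=8 cylinder at (0.5, 11.5) contributes a regular 12-gon of circumradius 8 (perimeter = 2·12·8.000·sin(180°/12) = 49.69 mm); the sphere at (7.5, 13.5): section is a regular 12-gon, circumradius = √(r²−h²) = √(11²−6.52²) = 8.859 (perimeter = 2·12·8.859·sin(180°/12) = 55.03 mm); Merging all regions: the regions partially overlap (shared area 96.85 mm²), so the edge portions inside another operand are dropped and the merged outline is re-measured after clipping — boundary = 67.82 mm; (whole slice rotated 65° about Z — lengths, areas and connectivity unchanged). So its perimeter = 67.82 mm. Layer 256 (z = 30.72): the cylinder is not intersected at this z (z outside [0, 11]); the r=8 cylinder at (0.5, 11.5) gives a regular 12-gon of circumradius 8 (constant along its height) (perimeter = 2·12·8.000·sin(180°/12) = 49.69 mm); the sphere at (7.5, 13.5) is absent (|z−center|=16.720 > r=11); Merging all regions: only the r=8 cylinder at (0.5, 11.5) is present, so the union is just that shape — boundary = 49.69 mm; (rotated 65° about Z; rotation is an isometry so areas/perimeters/island counts are preserved). So its perimeter = 49.69 mm. Layer 171 is larger (67.82 vs 49.69 mm).

layer 171 (z = 20.52 mm)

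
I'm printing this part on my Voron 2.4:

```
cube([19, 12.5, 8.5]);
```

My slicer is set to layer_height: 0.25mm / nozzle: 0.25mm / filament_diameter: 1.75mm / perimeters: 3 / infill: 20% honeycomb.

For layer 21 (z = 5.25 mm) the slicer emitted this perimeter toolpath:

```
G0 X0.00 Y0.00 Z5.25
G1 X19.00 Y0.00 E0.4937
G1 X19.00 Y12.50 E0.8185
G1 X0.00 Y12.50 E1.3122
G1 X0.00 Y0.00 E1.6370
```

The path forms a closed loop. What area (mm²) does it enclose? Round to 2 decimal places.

Apply the shoelace formula to the sequence of (X, Y) vertices; enclosed area = 237.50 mm².

237.50 mm²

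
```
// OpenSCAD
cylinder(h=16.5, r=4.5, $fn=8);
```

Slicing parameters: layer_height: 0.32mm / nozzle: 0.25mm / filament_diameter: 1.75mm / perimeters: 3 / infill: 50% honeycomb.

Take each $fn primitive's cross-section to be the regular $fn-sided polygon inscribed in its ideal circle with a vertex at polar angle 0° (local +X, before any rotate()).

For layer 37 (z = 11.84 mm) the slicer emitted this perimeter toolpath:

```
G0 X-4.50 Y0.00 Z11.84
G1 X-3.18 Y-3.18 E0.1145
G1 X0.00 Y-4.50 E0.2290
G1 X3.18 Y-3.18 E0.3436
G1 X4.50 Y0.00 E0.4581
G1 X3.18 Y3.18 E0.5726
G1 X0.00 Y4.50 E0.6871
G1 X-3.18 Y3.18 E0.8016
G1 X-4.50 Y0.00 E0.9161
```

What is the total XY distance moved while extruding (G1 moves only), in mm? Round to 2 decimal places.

Sum the Euclidean lengths of each G1 segment: total = 27.54 mm.

27.54 mm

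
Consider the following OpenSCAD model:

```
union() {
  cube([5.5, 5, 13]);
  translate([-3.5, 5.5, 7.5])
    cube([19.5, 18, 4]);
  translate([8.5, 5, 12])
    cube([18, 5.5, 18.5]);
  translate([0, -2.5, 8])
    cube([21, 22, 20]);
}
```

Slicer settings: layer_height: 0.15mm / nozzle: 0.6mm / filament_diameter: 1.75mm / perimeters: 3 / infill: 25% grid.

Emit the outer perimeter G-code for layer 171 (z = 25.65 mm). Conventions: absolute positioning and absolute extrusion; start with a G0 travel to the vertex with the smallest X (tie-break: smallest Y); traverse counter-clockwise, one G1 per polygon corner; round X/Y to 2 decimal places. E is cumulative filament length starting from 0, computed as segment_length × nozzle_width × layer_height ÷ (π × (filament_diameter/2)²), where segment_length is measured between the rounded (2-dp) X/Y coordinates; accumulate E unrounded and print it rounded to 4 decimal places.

At z = 25.65 mm: the cube is not intersected at this z (z outside [0, 13]); the cube at (-3.5, 5.5) is absent (z outside [7.5, 11.5]); the cube at (8.5, 5) is present — its section is the full 18×5.5 rectangle; the cube at (0, -2.5) (footprint 21×22) is included at this height; Taking the union: the regions partially overlap (shared area 68.75 mm²), so overlapping operands fuse into one piece — 1 connected region. The outline is a single polygon with 8 vertices. Extrusion per mm of travel: 0.6 × 0.15 / (π × 0.875²) = 0.037418. Accumulating E over each segment gives final E = 3.6295.

G0 X0.00 Y-2.50 Z25.65
G1 X21.00 Y-2.50 E0.7858
G1 X21.00 Y5.00 E1.0664
G1 X26.50 Y5.00 E1.2722
G1 X26.50 Y10.50 E1.4780
G1 X21.00 Y10.50 E1.6838
G1 X21.00 Y19.50 E2.0206
G1 X0.00 Y19.50 E2.8063
G1 X0.00 Y-2.50 E3.6295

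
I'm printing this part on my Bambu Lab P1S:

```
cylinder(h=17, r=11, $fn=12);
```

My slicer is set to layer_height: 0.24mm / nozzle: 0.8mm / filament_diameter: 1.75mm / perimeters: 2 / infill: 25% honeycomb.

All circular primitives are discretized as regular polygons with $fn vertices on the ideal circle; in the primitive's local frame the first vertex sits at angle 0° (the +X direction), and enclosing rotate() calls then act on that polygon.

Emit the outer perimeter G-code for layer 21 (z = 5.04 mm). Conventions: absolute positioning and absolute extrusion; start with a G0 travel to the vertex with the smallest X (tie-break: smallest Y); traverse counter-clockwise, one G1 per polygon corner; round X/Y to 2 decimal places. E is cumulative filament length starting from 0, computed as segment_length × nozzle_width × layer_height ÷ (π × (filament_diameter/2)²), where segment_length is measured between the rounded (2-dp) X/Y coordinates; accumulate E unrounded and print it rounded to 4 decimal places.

At z = 5.04 mm: the r=11 cylinder gives a regular 12-gon of circumradius 11 (constant along its height). The outline is a single polygon with 12 vertices. Extrusion per mm of travel: 0.8 × 0.24 / (π × 0.875²) = 0.079824. Accumulating E over each segment gives final E = 5.4553.

G0 X-11.00 Y0.00 Z5.04
G1 X-9.53 Y-5.50 E0.4544
G1 X-5.50 Y-9.53 E0.9094
G1 X0.00 Y-11.00 E1.3638
G1 X5.50 Y-9.53 E1.8183
G1 X9.53 Y-5.50 E2.2732
G1 X11.00 Y0.00 E2.7277
G1 X9.53 Y5.50 E3.1821
G1 X5.50 Y9.53 E3.6370
G1 X0.00 Y11.00 E4.0915
G1 X-5.50 Y9.53 E4.5459
G1 X-9.53 Y5.50 E5.0009
G1 X-11.00 Y0.00 E5.4553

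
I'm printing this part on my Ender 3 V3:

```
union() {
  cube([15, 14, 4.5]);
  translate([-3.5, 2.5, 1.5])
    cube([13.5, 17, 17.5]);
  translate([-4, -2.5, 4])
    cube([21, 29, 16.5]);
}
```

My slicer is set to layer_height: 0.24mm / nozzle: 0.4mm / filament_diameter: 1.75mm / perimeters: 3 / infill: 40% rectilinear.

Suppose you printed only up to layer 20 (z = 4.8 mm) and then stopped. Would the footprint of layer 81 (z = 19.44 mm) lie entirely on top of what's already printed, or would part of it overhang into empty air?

Compare the two slices. At z = 4.8: the cube does not reach this height (z outside [0, 4.5]); the cube at (-3.5, 2.5) (footprint 13.5×17) is included at this height (area 229.50 mm²); the cube at (-4, -2.5) (footprint 21×29) is included at this height (area 609.00 mm²); Taking the union: the 13.5×17 cube at (-3.5, 2.5) lies entirely inside the 21×29 cube at (-4, -2.5), so the union is just the 21×29 cube at (-4, -2.5) — area = 609.00 mm². At z = 19.44: the cube is absent (z outside [0, 4.5]); the cube at (-3.5, 2.5) is absent (z outside [1.5, 19]); the cube at (-4, -2.5) is present — its section is the full 21×29 rectangle (area 609.00 mm²); Combining (union): only the 21×29 cube at (-4, -2.5) is present, so the union is just that shape — area = 609.00 mm². Checking containment: the cross-section at z = 19.44 is a subset of the cross-section at z = 4.8.

entirely on top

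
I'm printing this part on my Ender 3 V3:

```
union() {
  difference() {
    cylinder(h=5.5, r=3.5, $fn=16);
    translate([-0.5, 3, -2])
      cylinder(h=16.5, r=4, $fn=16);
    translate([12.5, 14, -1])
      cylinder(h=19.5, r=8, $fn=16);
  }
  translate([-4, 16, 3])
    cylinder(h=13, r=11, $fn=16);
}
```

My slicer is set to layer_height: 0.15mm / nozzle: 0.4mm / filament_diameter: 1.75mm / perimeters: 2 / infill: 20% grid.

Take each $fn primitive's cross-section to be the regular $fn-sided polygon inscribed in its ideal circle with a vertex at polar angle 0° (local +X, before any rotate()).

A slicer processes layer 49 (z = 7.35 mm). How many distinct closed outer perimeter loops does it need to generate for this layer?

At z = 7.35 mm: the cylinder is absent (z outside [0, 5.5]); the r=4 cylinder at (-0.5, 3) contributes a regular 16-gon of circumradius 4; the r=8 cylinder at (12.5, 14) gives a regular 16-gon of circumradius 8 (constant along its height); Subtracting the remaining from the first: the first operand is absent here, so nothing remains; the r=11 cylinder at (-4, 16) contributes a regular 16-gon of circumradius 11; Taking the union: only the r=11 cylinder at (-4, 16) is present, so the union is just that shape — 1 connected region. The result has 1 disconnected region.

1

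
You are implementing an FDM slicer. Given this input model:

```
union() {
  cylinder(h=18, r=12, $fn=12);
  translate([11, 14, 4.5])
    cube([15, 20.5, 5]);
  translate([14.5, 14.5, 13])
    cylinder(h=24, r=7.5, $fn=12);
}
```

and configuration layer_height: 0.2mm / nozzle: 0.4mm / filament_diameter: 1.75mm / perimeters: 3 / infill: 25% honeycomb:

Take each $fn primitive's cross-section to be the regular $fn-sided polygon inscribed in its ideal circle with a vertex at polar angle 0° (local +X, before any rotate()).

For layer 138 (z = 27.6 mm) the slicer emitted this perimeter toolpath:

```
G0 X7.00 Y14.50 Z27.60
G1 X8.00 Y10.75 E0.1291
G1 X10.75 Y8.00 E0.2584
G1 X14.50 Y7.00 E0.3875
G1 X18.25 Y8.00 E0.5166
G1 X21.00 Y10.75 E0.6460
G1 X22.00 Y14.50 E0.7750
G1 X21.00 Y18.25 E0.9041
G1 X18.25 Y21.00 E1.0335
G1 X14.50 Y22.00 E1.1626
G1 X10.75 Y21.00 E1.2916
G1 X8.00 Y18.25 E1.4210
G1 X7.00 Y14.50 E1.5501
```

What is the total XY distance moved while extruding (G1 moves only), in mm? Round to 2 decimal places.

Sum the Euclidean lengths of each G1 segment: total = 46.60 mm.

46.60 mm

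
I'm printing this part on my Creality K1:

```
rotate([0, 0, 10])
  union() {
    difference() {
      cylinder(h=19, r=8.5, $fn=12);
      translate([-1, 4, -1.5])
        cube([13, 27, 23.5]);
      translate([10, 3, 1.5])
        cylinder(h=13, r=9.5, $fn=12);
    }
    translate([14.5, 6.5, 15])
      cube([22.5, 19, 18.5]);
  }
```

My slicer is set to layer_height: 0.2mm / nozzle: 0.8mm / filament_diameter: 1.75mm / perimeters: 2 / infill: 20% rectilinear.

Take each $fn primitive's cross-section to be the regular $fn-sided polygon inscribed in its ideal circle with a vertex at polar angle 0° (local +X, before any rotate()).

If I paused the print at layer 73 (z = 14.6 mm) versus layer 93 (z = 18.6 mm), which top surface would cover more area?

Layer 73 (z = 14.6): the cylinder: section is a regular 12-gon, circumradius r=8.5 (area = (12/2)·8.500²·sin(360°/12) = 216.75 mm²); the 13×27 cube at (-1, 4) contributes its full rectangle (area 351.00 mm²); the cylinder at (10, 3) is absent (z outside [1.5, 14.5]); Taking the first minus the rest: starting from the r=8.5 cylinder (216.75 mm²), the 13×27 cube at (-1, 4) partially overlaps it — only the 26.70 mm² overlap (of its 351.00 mm²) is removed, clipping the outline — area = 190.05 mm²; the cube at (14.5, 6.5) is absent (z outside [15, 33.5]); Taking the union: only that combined region is present, so the union is just that shape — area = 190.05 mm²; (rotated 10° about Z; rotation is an isometry so areas/perimeters/island counts are preserved). So its area = 190.05 mm². Layer 93 (z = 18.6): the r=8.5 cylinder gives a regular 12-gon of circumradius 8.5 (constant along its height) (area = (12/2)·8.500²·sin(360°/12) = 216.75 mm²); the cube at (-1, 4) (footprint 13×27) is included at this height (area 351.00 mm²); the cylinder at (10, 3) is not intersected at this z (z outside [1.5, 14.5]); After the difference (first − rest): starting from the r=8.5 cylinder (216.75 mm²), the 13×27 cube at (-1, 4) partially overlaps it — only the 26.70 mm² overlap (of its 351.00 mm²) is removed, clipping the outline — area = 190.05 mm²; the cube at (14.5, 6.5) (footprint 22.5×19) is included at this height (area 427.50 mm²); Combining (union): the 2 present regions are separate (no shared area or edge), so areas and boundary lengths simply add and each stays a separate island — area = 617.55 mm²; (whole slice rotated 10° about Z — lengths, areas and connectivity unchanged). So its area = 617.55 mm². Layer 93 is larger (617.55 vs 190.05 mm²).

layer 93 (z = 18.6 mm)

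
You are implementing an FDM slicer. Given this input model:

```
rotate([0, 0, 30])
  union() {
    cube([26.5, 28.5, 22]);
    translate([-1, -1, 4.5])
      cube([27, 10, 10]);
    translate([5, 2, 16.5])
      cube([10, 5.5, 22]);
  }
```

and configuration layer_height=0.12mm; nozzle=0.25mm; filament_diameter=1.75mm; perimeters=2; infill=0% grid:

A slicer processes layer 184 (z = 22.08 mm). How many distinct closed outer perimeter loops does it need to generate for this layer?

At z = 22.08 mm: the cube is not intersected at this z (z outside [0, 22]); the cube at (-1, -1) does not reach this height (z outside [4.5, 14.5]); the cube at (5, 2) (footprint 10×5.5) is included at this height; Merging all regions: only the 10×5.5 cube at (5, 2) is present, so the union is just that shape — 1 connected region; (whole slice rotated 30° about Z — lengths, areas and connectivity unchanged). The result has 1 disconnected region.

1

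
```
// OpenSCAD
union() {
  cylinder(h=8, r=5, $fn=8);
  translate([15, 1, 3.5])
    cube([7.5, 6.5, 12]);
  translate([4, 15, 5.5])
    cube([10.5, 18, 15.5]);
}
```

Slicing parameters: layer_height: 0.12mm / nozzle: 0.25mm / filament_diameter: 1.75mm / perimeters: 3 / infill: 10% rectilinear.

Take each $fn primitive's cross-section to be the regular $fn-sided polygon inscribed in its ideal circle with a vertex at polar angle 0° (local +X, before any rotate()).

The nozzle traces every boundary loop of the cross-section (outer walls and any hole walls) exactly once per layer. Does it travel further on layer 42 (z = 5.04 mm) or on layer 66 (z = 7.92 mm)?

Layer 42 (z = 5.04): the cylinder: section is a regular 8-gon, circumradius r=5 (perimeter = 2·8·5.000·sin(180°/8) = 30.61 mm); the cube at (15, 1) (footprint 7.5×6.5) is included at this height (perimeter 28.00 mm); the cube at (4, 15) is absent (z outside [5.5, 21]); Combining (union): the 2 present regions are separate (no shared area or edge), so areas and boundary lengths simply add and each stays a separate island — boundary = 58.61 mm. So its perimeter = 58.61 mm. Layer 66 (z = 7.92): the cylinder: section is a regular 8-gon, circumradius r=5 (perimeter = 2·8·5.000·sin(180°/8) = 30.61 mm); the cube at (15, 1) is present — its section is the full 7.5×6.5 rectangle (perimeter 28.00 mm); the cube at (4, 15) is present — its section is the full 10.5×18 rectangle (perimeter 57.00 mm); Taking the union: the 3 present regions are separate (no shared area or edge), so areas and boundary lengths simply add and each stays a separate island — boundary = 115.61 mm. So its perimeter = 115.61 mm. Layer 66 is larger (115.61 vs 58.61 mm).

layer 66 (z = 7.92 mm)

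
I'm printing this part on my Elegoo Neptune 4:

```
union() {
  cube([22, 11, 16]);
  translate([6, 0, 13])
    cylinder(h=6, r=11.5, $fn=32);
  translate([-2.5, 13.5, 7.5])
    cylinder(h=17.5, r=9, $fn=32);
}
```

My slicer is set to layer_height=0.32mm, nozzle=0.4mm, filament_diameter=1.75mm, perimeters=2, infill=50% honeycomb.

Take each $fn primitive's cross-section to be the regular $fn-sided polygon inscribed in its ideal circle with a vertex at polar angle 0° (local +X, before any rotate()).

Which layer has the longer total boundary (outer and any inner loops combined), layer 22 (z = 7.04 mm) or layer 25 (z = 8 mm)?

layer 25 (z = 8 mm)

Layer 22 (z = 7.04): the 22×11 cube contributes its full rectangle (perimeter 66.00 mm); the cylinder at (6, 0) is absent (z outside [13, 19]); the cylinder at (-2.5, 13.5) is absent (z outside [7.5, 25]); Combining (union): only the 22×11 cube is present, so the union is just that shape — boundary = 66.00 mm. So its perimeter = 66.00 mm. Layer 25 (z = 8): the cube (footprint 22×11) is included at this height (perimeter 66.00 mm); the cylinder at (6, 0) is absent (z outside [13, 19]); the r=9 cylinder at (-2.5, 13.5) gives a regular 32-gon of circumradius 9 (constant along its height) (perimeter = 2·32·9.000·sin(180°/32) = 56.46 mm); Combining (union): the regions partially overlap (shared area 25.19 mm²), so the edge portions inside another operand are dropped and the merged outline is re-measured after clipping — boundary = 101.22 mm. So its perimeter = 101.22 mm. Layer 25 is larger (101.22 vs 66.00 mm).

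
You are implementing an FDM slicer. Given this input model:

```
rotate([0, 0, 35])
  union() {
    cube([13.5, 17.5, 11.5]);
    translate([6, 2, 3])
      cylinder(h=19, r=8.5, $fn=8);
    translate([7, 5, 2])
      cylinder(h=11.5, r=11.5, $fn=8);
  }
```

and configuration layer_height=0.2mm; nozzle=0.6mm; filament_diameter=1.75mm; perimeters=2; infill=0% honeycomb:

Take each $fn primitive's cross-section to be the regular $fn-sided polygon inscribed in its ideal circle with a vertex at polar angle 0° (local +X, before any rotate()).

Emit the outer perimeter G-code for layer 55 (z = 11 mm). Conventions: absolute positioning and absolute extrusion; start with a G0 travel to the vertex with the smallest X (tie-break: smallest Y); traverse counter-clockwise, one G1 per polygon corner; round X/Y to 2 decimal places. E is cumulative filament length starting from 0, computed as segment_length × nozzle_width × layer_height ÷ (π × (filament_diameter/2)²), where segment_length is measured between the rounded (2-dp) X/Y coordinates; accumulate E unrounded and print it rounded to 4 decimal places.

At z = 11 mm: the cube (footprint 13.5×17.5) is included at this height; the r=8.5 cylinder at (6, 2) gives a regular 8-gon of circumradius 8.5 (constant along its height); the r=11.5 cylinder at (7, 5) contributes a regular 8-gon of circumradius 11.5; Combining (union): the regions partially overlap (shared area 405.57 mm²), so overlapping operands fuse into one piece — 1 connected region; (rotated 35° about Z; rotation is an isometry so areas/perimeters/island counts are preserved). The outline is a single polygon with 15 vertices. Extrusion per mm of travel: 0.6 × 0.2 / (π × 0.875²) = 0.049890. Accumulating E over each segment gives final E = 3.8525.

G0 X-10.04 Y14.34 Z11.00
G1 X-7.80 Y11.14 E0.1949
G1 X-8.46 Y10.11 E0.2559
G1 X-6.55 Y1.51 E0.6954
G1 X0.87 Y-3.21 E1.1342
G1 X1.84 Y-3.00 E1.1837
G1 X2.29 Y-3.29 E1.2104
G1 X8.64 Y-1.88 E1.5349
G1 X8.93 Y-1.43 E1.5616
G1 X9.46 Y-1.31 E1.5887
G1 X14.19 Y6.11 E2.0277
G1 X12.29 Y14.71 E2.4671
G1 X4.86 Y19.44 E2.9065
G1 X3.14 Y19.05 E2.9945
G1 X1.02 Y22.08 E3.1790
G1 X-10.04 Y14.34 E3.8525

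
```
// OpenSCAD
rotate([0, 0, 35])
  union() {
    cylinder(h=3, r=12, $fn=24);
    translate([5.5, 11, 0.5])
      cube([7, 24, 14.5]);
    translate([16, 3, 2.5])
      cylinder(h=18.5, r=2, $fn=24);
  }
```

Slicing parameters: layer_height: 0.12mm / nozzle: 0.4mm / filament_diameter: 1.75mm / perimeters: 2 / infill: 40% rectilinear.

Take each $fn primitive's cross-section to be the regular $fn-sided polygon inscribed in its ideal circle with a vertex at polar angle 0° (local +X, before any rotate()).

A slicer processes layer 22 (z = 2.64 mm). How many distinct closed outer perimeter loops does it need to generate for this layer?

3

At z = 2.64 mm: the r=12 cylinder contributes a regular 24-gon of circumradius 12; the 7×24 cube at (5.5, 11) contributes its full rectangle; the cylinder at (16, 3): section is a regular 24-gon, circumradius r=2; Taking the union: the 3 present regions are separate (no shared area or edge), so areas and boundary lengths simply add and each stays a separate island — 3 connected regions; (rotated 35° about Z; rotation is an isometry so areas/perimeters/island counts are preserved). The result has 3 disconnected regions.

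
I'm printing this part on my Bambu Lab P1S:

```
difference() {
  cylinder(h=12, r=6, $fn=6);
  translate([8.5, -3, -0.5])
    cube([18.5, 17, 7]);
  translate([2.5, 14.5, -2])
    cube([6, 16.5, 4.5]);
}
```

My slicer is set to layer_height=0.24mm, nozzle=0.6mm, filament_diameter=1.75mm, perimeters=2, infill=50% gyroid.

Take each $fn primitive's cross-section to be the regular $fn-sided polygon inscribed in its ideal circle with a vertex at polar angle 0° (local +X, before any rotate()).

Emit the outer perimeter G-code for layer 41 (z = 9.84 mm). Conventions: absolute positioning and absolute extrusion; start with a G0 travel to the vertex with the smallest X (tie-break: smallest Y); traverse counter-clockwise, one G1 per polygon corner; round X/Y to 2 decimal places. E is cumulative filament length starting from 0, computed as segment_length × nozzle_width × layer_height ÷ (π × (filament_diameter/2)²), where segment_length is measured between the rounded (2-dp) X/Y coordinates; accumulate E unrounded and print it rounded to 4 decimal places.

G0 X-6.00 Y0.00 Z9.84
G1 X-3.00 Y-5.20 E0.3594
G1 X3.00 Y-5.20 E0.7186
G1 X6.00 Y0.00 E1.0780
G1 X3.00 Y5.20 E1.4374
G1 X-3.00 Y5.20 E1.7966
G1 X-6.00 Y0.00 E2.1561

At z = 9.84 mm: the cylinder: section is a regular 6-gon, circumradius r=6; the cube at (8.5, -3) is not intersected at this z (z outside [-0.5, 6.5]); the cube at (2.5, 14.5) is not intersected at this z (z outside [-2, 2.5]); Subtracting the remaining from the first: none of the subtracted shapes is present at this height, so the r=6 cylinder is unchanged — 1 connected region. The outline is a single polygon with 6 vertices. Extrusion per mm of travel: 0.6 × 0.24 / (π × 0.875²) = 0.059868. Accumulating E over each segment gives final E = 2.1561.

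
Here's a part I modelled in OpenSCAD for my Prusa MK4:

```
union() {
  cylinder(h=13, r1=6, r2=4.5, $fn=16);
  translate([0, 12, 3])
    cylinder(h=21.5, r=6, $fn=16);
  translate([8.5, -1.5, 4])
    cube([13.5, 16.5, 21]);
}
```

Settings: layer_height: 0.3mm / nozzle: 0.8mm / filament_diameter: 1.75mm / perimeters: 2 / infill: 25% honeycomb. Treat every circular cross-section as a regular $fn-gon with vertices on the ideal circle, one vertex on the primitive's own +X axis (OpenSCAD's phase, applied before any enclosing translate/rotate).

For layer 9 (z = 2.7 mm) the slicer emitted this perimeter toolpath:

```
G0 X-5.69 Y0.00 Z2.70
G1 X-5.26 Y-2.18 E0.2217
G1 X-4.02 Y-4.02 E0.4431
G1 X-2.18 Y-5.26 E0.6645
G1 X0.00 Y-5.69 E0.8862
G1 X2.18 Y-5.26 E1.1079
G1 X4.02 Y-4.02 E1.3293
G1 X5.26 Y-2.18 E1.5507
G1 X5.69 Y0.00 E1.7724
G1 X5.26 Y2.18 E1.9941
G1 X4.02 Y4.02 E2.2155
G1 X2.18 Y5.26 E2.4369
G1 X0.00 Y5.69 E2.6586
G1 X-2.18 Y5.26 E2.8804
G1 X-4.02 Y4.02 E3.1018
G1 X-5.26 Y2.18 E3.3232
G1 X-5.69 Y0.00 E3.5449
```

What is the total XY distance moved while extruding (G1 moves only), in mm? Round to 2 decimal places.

Sum the Euclidean lengths of each G1 segment: total = 35.53 mm.

35.53 mm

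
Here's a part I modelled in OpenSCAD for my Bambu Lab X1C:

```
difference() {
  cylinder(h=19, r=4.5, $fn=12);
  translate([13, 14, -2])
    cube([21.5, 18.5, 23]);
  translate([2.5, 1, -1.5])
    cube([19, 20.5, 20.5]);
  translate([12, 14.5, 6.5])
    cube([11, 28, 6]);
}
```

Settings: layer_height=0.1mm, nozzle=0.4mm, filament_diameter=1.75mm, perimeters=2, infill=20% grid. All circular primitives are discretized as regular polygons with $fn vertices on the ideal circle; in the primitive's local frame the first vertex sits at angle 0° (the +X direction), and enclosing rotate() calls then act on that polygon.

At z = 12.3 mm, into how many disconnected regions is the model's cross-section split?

1

At z = 12.3 mm: the r=4.5 cylinder contributes a regular 12-gon of circumradius 4.5; the cube at (13, 14) is present — its section is the full 21.5×18.5 rectangle; the 19×20.5 cube at (2.5, 1) contributes its full rectangle; the cube at (12, 14.5) is present — its section is the full 11×28 rectangle; After the difference (first − rest): starting from the r=4.5 cylinder, the 21.5×18.5 cube at (13, 14) misses the remaining region (no effect); the 19×20.5 cube at (2.5, 1) partially overlaps it — only the 2.93 mm² overlap (of its 389.50 mm²) is removed, clipping the outline; the 11×28 cube at (12, 14.5) misses the remaining region (no effect) — 1 connected region. The result has 1 disconnected region.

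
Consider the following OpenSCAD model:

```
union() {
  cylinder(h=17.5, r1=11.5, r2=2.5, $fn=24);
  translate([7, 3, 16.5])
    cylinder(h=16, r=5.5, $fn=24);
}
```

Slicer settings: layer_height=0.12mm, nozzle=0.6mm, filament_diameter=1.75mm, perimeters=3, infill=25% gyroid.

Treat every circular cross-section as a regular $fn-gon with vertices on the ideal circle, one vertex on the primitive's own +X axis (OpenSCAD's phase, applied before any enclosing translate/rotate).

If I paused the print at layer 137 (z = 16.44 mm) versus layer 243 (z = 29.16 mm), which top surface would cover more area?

layer 243 (z = 29.16 mm)

Layer 137 (z = 16.44): the cone: at t=0.939 of its height the radius interpolates to r₁+(r₂−r₁)t = 3.045, giving a regular 24-gon of that circumradius (area = (24/2)·3.045²·sin(360°/24) = 28.80 mm²); the cylinder at (7, 3) does not reach this height (z outside [16.5, 32.5]); Taking the union: only the cone is present, so the union is just that shape — area = 28.80 mm². So its area = 28.80 mm². Layer 243 (z = 29.16): the cone is not intersected at this z (z outside [0, 17.5]); the r=5.5 cylinder at (7, 3) contributes a regular 24-gon of circumradius 5.5 (area = (24/2)·5.500²·sin(360°/24) = 93.95 mm²); Combining (union): only the r=5.5 cylinder at (7, 3) is present, so the union is just that shape — area = 93.95 mm². So its area = 93.95 mm². Layer 243 is larger (93.95 vs 28.80 mm²).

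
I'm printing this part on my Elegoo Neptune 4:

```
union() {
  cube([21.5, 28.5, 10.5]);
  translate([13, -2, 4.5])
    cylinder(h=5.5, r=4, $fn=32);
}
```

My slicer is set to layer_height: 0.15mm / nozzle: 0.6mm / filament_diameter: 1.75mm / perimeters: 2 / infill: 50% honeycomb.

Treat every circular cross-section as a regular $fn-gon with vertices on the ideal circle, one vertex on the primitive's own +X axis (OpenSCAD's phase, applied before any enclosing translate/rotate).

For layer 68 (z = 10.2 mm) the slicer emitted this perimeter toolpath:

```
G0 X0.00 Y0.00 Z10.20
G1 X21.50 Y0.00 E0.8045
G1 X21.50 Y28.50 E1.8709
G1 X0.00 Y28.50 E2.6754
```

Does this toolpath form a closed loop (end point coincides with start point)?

no

Start point (G0): (0.00, 0.00). End point (last G1): the path does not return to the start — open.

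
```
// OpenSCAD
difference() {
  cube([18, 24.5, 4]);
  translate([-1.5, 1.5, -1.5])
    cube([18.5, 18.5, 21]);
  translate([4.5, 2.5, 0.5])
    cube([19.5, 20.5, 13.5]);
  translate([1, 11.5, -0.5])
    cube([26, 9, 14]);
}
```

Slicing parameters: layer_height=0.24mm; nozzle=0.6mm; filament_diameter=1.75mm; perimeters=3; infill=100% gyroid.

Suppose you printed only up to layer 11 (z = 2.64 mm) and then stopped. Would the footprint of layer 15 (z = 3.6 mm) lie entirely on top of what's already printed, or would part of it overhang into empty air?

entirely on top

Compare the two slices. At z = 2.64: the 18×24.5 cube contributes its full rectangle (area 441.00 mm²); the cube at (-1.5, 1.5) is present — its section is the full 18.5×18.5 rectangle (area 342.25 mm²); the 19.5×20.5 cube at (4.5, 2.5) contributes its full rectangle (area 399.75 mm²); the cube at (1, 11.5) (footprint 26×9) is included at this height (area 234.00 mm²); After the difference (first − rest): starting from the 18×24.5 cube (441.00 mm²), the 18.5×18.5 cube at (-1.5, 1.5) partially overlaps it — only the 314.50 mm² overlap (of its 342.25 mm²) is removed, clipping the outline; the 19.5×20.5 cube at (4.5, 2.5) partially overlaps it — only the 58.00 mm² overlap (of its 399.75 mm²) is removed, clipping the outline; the 26×9 cube at (1, 11.5) partially overlaps it — only the 1.75 mm² overlap (of its 234.00 mm²) is removed, clipping the outline — area = 66.75 mm². At z = 3.6: the cube (footprint 18×24.5) is included at this height (area 441.00 mm²); the 18.5×18.5 cube at (-1.5, 1.5) contributes its full rectangle (area 342.25 mm²); the cube at (4.5, 2.5) is present — its section is the full 19.5×20.5 rectangle (area 399.75 mm²); the cube at (1, 11.5) (footprint 26×9) is included at this height (area 234.00 mm²); Subtracting the remaining from the first: starting from the 18×24.5 cube (441.00 mm²), the 18.5×18.5 cube at (-1.5, 1.5) partially overlaps it — only the 314.50 mm² overlap (of its 342.25 mm²) is removed, clipping the outline; the 19.5×20.5 cube at (4.5, 2.5) partially overlaps it — only the 58.00 mm² overlap (of its 399.75 mm²) is removed, clipping the outline; the 26×9 cube at (1, 11.5) partially overlaps it — only the 1.75 mm² overlap (of its 234.00 mm²) is removed, clipping the outline — area = 66.75 mm². Checking containment: the cross-section at z = 3.6 is a subset of the cross-section at z = 2.64.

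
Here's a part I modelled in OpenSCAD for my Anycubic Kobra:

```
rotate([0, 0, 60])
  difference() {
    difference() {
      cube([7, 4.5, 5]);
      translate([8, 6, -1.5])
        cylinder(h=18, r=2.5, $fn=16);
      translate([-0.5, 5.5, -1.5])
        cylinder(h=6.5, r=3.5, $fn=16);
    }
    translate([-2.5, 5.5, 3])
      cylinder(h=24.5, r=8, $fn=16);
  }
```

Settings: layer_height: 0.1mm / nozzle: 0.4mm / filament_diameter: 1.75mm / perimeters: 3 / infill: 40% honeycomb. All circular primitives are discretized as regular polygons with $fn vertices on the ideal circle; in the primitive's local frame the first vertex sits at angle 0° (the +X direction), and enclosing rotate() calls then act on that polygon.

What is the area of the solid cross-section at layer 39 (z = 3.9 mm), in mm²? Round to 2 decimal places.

At z = 3.9 mm: the cube is present — its section is the full 7×4.5 rectangle (area 31.50 mm²); the cylinder at (8, 6): section is a regular 16-gon, circumradius r=2.5 (area = (16/2)·2.500²·sin(360°/16) = 19.13 mm²); the cylinder at (-0.5, 5.5): section is a regular 16-gon, circumradius r=3.5 (area = (16/2)·3.500²·sin(360°/16) = 37.50 mm²); Subtracting the remaining from the first: starting from the 7×4.5 cube (31.50 mm²), the r=2.5 cylinder at (8, 6) partially overlaps it — only the 0.43 mm² overlap (of its 19.13 mm²) is removed, clipping the outline; the r=3.5 cylinder at (-0.5, 5.5) partially overlaps it — only the 4.75 mm² overlap (of its 37.50 mm²) is removed, clipping the outline — area = 26.32 mm²; the r=8 cylinder at (-2.5, 5.5) contributes a regular 16-gon of circumradius 8 (area = (16/2)·8.000²·sin(360°/16) = 195.93 mm²); Taking the first minus the rest: starting from that combined region (26.32 mm²), the r=8 cylinder at (-2.5, 5.5) partially overlaps it — only the 15.70 mm² overlap (of its 195.93 mm²) is removed, clipping the outline — area = 10.63 mm²; (whole slice rotated 60° about Z — lengths, areas and connectivity unchanged). Overall, the cross-section is a single solid region. Net area = 10.63 mm².

10.63 mm²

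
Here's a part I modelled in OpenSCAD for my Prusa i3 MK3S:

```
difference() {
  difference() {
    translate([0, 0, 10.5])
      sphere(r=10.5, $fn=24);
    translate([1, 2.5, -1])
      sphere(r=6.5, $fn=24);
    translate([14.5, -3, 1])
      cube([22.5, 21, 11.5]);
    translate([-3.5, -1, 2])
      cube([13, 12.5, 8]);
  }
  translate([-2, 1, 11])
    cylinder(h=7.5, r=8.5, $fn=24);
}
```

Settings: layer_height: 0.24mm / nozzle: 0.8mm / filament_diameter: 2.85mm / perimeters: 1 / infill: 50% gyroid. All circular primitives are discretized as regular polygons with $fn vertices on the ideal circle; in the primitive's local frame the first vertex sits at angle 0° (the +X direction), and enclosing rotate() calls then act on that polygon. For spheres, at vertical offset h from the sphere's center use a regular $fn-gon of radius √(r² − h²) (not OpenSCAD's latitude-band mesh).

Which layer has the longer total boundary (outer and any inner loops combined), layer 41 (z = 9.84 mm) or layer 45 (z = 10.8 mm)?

Layer 41 (z = 9.84): the sphere: section is a regular 24-gon, circumradius = √(r²−h²) = √(10.5²−0.66²) = 10.479 (perimeter = 2·24·10.479·sin(180°/24) = 65.66 mm); the sphere at (1, 2.5) does not reach this height (|z−center|=10.840 > r=6.5); the 22.5×21 cube at (14.5, -3) contributes its full rectangle (perimeter 87.00 mm); the cube at (-3.5, -1) (footprint 13×12.5) is included at this height (perimeter 51.00 mm); Taking the first minus the rest: starting from the r=10.5 sphere, the 22.5×21 cube at (14.5, -3) misses the remaining region (no effect); the 13×12.5 cube at (-3.5, -1) partially overlaps it — only the 131.41 mm² overlap (of its 162.50 mm²) is removed, clipping the outline — boundary = 79.02 mm; the cylinder at (-2, 1) is absent (z outside [11, 18.5]); After the difference (first − rest): none of the subtracted shapes is present at this height, so the result so far is unchanged — boundary = 79.02 mm. So its perimeter = 79.02 mm. Layer 45 (z = 10.8): the r=10.5 sphere slices to a regular 24-gon of circumradius 10.496 (√(r²−h²) with h=0.3 from center) (perimeter = 2·24·10.496·sin(180°/24) = 65.76 mm); the sphere at (1, 2.5) is absent (|z−center|=11.800 > r=6.5); the cube at (14.5, -3) (footprint 22.5×21) is included at this height (perimeter 87.00 mm); the cube at (-3.5, -1) does not reach this height (z outside [2, 10]); Taking the first minus the rest: starting from the r=10.5 sphere, the 22.5×21 cube at (14.5, -3) misses the remaining region (no effect) — boundary = 65.76 mm; the cylinder at (-2, 1) does not reach this height (z outside [11, 18.5]); After the difference (first − rest): none of the subtracted shapes is present at this height, so that combined region is unchanged — boundary = 65.76 mm. So its perimeter = 65.76 mm. Layer 41 is larger (79.02 vs 65.76 mm).

layer 41 (z = 9.84 mm)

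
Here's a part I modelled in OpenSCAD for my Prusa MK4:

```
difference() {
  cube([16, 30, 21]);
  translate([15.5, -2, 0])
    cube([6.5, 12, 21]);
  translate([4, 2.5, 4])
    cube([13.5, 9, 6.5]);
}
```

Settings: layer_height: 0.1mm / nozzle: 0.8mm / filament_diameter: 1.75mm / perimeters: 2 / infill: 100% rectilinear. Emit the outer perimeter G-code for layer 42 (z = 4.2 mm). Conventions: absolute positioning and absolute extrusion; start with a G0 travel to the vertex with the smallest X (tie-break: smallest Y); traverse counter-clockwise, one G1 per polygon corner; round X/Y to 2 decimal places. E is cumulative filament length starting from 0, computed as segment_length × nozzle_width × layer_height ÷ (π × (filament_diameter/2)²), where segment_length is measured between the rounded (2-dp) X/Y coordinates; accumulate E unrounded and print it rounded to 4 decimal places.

At z = 4.2 mm: the cube (footprint 16×30) is included at this height; the cube at (15.5, -2) is present — its section is the full 6.5×12 rectangle; the 13.5×9 cube at (4, 2.5) contributes its full rectangle; Taking the first minus the rest: starting from the 16×30 cube, the 6.5×12 cube at (15.5, -2) partially overlaps it — only the 5.00 mm² overlap (of its 78.00 mm²) is removed, clipping the outline; the 13.5×9 cube at (4, 2.5) partially overlaps it — only the 104.25 mm² overlap (of its 121.50 mm²) is removed, clipping the outline — 1 connected region. The outline is a single polygon with 8 vertices. Extrusion per mm of travel: 0.8 × 0.1 / (π × 0.875²) = 0.033260. Accumulating E over each segment gives final E = 3.8249.

G0 X0.00 Y0.00 Z4.20
G1 X15.50 Y0.00 E0.5155
G1 X15.50 Y2.50 E0.5987
G1 X4.00 Y2.50 E0.9812
G1 X4.00 Y11.50 E1.2805
G1 X16.00 Y11.50 E1.6796
G1 X16.00 Y30.00 E2.2949
G1 X0.00 Y30.00 E2.8271
G1 X0.00 Y0.00 E3.8249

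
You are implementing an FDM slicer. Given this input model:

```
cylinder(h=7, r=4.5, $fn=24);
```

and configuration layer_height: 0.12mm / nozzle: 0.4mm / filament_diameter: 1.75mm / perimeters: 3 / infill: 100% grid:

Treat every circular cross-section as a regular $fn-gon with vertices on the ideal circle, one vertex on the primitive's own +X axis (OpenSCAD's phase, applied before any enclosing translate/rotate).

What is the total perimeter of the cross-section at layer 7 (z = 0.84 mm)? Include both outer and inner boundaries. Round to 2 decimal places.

At z = 0.84 mm: the r=4.5 cylinder gives a regular 24-gon of circumradius 4.5 (constant along its height) (perimeter = 2·24·4.500·sin(180°/24) = 28.19 mm). Overall, the cross-section is a single solid region. Total boundary length (outer) = 28.19 mm.

28.19 mm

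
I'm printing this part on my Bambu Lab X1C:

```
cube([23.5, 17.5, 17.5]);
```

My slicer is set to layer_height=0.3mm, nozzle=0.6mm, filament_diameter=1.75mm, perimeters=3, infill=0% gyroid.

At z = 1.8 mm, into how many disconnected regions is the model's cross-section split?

At z = 1.8 mm: the cube (footprint 23.5×17.5) is included at this height. The result has 1 disconnected region.

1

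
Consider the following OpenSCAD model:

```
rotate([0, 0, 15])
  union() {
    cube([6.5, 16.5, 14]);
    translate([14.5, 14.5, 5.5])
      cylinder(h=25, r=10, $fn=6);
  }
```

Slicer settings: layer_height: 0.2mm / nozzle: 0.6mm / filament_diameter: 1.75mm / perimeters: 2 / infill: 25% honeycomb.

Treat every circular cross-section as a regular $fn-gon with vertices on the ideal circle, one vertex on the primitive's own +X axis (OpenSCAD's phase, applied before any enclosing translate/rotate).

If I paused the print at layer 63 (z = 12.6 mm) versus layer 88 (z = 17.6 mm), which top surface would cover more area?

Layer 63 (z = 12.6): the 6.5×16.5 cube contributes its full rectangle (area 107.25 mm²); the cylinder at (14.5, 14.5): section is a regular 6-gon, circumradius r=10 (area = (6/2)·10.000²·sin(360°/6) = 259.81 mm²); Merging all regions: the regions partially overlap — summed areas 367.06 mm² minus the doubly-counted overlap 6.31 mm² gives 360.75 mm² — area = 360.75 mm²; (whole slice rotated 15° about Z — lengths, areas and connectivity unchanged). So its area = 360.75 mm². Layer 88 (z = 17.6): the cube is not intersected at this z (z outside [0, 14]); the r=10 cylinder at (14.5, 14.5) contributes a regular 6-gon of circumradius 10 (area = (6/2)·10.000²·sin(360°/6) = 259.81 mm²); Merging all regions: only the r=10 cylinder at (14.5, 14.5) is present, so the union is just that shape — area = 259.81 mm²; (rotated 15° about Z; rotation is an isometry so areas/perimeters/island counts are preserved). So its area = 259.81 mm². Layer 63 is larger (360.75 vs 259.81 mm²).

layer 63 (z = 12.6 mm)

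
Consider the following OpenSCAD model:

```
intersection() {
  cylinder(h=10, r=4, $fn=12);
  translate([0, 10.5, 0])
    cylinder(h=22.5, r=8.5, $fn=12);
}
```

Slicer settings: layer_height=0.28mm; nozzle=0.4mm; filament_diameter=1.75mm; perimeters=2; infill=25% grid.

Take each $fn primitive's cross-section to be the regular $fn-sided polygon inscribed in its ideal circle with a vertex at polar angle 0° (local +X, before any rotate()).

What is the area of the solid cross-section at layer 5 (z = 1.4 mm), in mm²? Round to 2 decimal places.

6.54 mm²

At z = 1.4 mm: the r=4 cylinder contributes a regular 12-gon of circumradius 4 (area = (12/2)·4.000²·sin(360°/12) = 48.00 mm²); the cylinder at (0, 10.5): section is a regular 12-gon, circumradius r=8.5 (area = (12/2)·8.500²·sin(360°/12) = 216.75 mm²); Keeping only the common overlap: the r=8.5 cylinder at (0, 10.5) partially overlaps the r=4 cylinder; clipping to the common part keeps 6.54 mm² — area = 6.54 mm². Overall, the cross-section is a single solid region. Net area = 6.54 mm².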